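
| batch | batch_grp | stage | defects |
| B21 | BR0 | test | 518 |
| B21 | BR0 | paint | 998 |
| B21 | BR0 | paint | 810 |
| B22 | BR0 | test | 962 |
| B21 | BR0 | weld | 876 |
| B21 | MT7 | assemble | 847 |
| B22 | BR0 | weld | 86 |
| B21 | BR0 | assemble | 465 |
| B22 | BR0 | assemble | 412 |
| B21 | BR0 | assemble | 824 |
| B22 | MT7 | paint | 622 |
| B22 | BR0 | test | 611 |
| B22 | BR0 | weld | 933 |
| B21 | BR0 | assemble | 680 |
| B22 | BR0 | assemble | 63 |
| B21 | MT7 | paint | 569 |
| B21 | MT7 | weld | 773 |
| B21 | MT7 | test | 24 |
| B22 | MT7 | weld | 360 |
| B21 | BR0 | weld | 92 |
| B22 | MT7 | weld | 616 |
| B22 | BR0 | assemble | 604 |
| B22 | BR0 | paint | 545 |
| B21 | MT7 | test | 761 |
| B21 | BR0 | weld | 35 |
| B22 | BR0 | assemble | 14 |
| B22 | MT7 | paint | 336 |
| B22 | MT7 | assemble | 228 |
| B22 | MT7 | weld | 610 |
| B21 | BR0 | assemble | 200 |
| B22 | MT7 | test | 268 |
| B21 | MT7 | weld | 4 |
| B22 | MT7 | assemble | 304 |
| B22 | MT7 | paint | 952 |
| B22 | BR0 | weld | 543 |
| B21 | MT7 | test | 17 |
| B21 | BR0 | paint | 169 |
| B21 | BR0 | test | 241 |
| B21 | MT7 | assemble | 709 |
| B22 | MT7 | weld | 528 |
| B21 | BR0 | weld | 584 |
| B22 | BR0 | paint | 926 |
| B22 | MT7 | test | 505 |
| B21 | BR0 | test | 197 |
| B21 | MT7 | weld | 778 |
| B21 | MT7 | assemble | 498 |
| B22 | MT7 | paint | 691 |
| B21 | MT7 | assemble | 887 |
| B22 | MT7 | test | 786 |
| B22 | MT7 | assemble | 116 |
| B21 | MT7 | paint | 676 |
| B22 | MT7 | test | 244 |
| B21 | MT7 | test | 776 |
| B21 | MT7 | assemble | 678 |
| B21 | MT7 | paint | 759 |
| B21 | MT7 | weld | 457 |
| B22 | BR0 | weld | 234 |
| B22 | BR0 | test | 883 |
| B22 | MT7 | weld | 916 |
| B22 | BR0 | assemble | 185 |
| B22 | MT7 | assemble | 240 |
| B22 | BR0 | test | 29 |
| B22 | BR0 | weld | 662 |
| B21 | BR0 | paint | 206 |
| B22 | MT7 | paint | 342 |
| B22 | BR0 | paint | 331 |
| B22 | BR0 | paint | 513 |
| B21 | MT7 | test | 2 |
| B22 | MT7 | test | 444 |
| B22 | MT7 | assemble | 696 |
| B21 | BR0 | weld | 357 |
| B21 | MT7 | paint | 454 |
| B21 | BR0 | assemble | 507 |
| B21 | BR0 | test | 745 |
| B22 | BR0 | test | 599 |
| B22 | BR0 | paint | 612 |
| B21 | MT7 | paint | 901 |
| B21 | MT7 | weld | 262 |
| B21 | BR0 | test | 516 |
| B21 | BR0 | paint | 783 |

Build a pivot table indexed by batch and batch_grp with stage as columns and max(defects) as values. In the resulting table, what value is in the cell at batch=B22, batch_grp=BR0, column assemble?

Rows with batch=B22, batch_grp=BR0 and stage=assemble: defects values are 412, 63, 604, 14, 185.
max(412, 63, 604, 14, 185) = 604.

604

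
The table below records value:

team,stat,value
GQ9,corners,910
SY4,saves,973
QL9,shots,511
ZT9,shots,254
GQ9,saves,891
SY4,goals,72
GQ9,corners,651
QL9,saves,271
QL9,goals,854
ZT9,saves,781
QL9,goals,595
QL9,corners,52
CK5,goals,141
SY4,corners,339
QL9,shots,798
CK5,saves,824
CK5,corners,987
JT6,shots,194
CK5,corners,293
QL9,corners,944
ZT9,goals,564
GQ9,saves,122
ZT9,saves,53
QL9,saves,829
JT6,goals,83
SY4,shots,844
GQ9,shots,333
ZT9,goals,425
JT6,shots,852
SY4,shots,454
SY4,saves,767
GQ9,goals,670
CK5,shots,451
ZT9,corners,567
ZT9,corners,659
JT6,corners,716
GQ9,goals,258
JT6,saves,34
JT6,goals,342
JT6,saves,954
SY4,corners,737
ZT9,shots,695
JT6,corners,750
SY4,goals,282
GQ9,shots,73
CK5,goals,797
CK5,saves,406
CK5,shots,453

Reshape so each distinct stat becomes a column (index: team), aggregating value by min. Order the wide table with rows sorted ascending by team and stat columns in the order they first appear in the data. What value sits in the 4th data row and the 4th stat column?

595

With rows sorted ascending by team, row 4 is team=QL9. stat columns in first-appearance order: corners, saves, shots, goals; column 4 is goals.
Long rows with team=QL9, stat=goals: min(854, 595) = 595.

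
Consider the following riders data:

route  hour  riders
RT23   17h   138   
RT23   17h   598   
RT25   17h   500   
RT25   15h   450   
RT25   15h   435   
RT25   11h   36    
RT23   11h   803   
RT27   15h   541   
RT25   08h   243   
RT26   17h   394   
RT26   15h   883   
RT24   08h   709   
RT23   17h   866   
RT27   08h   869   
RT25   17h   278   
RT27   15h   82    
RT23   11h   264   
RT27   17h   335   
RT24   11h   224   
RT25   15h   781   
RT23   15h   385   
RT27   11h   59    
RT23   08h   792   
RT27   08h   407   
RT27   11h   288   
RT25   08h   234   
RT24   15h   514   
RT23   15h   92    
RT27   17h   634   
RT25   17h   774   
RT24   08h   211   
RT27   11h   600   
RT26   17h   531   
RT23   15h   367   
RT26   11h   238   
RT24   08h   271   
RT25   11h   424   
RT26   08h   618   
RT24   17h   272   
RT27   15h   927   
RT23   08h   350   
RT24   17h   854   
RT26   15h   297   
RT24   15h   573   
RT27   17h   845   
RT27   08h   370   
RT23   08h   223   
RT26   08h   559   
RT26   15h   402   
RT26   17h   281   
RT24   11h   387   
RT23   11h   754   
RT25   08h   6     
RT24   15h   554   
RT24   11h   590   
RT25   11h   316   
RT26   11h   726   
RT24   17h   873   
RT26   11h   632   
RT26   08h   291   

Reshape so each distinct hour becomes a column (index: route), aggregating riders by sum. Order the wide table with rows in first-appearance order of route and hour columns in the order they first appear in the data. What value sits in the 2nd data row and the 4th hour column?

483

With rows in first-appearance order of route, row 2 is route=RT25. hour columns in first-appearance order: 17h, 15h, 11h, 08h; column 4 is 08h.
Long rows with route=RT25, hour=08h: 243 + 234 + 6 = 483.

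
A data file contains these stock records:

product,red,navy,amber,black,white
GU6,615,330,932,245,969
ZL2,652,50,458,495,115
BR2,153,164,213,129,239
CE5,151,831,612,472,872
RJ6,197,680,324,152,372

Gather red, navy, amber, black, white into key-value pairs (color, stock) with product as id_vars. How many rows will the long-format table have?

25

5 product values × 5 melted columns = 25 rows.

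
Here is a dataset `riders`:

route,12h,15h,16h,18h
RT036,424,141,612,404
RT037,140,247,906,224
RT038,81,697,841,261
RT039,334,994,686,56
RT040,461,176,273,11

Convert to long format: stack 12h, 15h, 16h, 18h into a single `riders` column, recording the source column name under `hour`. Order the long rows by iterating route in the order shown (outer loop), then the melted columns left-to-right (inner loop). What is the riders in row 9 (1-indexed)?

20 rows total (5 × 4). Row 9: index ⌊(9-1)/4⌋ = 2 into route → RT038; (9-1) mod 4 = 0 into the melted columns → 12h.
So row 9 is (RT038, 12h, 81); riders = 81.

81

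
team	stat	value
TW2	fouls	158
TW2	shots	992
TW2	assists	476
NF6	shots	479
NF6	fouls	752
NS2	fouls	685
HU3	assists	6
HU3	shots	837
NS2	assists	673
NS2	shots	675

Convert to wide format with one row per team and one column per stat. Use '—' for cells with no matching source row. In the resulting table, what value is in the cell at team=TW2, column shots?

The long row with team=TW2, stat=shots has value=992.

992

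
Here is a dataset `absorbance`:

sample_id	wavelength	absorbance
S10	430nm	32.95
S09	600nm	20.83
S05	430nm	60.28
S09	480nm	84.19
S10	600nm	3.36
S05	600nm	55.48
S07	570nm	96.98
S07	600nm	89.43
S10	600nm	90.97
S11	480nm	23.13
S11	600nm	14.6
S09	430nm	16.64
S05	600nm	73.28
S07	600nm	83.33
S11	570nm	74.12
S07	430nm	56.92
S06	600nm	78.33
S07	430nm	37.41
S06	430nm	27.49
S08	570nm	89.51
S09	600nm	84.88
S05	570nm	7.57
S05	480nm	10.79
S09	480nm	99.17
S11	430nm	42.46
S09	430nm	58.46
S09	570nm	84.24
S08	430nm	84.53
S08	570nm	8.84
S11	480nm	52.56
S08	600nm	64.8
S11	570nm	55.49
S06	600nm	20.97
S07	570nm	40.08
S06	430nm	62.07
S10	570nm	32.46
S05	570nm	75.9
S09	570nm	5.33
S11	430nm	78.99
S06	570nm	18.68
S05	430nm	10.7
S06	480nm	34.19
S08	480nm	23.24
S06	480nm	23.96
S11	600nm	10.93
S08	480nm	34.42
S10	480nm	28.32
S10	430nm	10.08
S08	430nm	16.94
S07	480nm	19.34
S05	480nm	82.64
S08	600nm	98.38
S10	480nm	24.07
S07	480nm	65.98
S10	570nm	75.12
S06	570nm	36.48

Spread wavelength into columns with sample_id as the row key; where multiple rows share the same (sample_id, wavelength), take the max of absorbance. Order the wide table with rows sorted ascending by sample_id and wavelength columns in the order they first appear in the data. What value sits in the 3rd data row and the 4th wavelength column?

96.98

With rows sorted ascending by sample_id, row 3 is sample_id=S07. wavelength columns in first-appearance order: 430nm, 600nm, 480nm, 570nm; column 4 is 570nm.
Long rows with sample_id=S07, wavelength=570nm: max(96.98, 40.08) = 96.98.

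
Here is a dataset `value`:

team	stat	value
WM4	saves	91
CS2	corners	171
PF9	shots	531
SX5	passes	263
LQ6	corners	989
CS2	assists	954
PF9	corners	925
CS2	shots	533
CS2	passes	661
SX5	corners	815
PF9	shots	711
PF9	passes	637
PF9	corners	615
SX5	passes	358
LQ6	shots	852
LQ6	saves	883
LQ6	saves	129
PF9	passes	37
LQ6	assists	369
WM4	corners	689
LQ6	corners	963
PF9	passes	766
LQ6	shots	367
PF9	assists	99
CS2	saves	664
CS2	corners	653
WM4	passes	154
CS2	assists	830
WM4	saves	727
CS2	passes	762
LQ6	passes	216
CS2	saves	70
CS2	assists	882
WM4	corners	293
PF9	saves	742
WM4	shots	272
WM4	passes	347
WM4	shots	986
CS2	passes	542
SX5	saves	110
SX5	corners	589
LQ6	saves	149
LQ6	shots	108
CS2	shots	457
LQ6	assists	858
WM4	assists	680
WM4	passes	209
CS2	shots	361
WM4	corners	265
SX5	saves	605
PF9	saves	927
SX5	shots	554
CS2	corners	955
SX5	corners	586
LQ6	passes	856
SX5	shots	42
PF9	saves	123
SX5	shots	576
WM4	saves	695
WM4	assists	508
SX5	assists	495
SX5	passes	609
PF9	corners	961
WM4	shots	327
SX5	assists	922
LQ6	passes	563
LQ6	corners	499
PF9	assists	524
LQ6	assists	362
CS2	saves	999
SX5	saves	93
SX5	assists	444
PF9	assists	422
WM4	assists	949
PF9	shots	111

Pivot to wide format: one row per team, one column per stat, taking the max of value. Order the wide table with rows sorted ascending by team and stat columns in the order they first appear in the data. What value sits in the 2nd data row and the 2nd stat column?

With rows sorted ascending by team, row 2 is team=LQ6. stat columns in first-appearance order: saves, corners, shots, passes, assists; column 2 is corners.
Long rows with team=LQ6, stat=corners: max(989, 963, 499) = 989.

989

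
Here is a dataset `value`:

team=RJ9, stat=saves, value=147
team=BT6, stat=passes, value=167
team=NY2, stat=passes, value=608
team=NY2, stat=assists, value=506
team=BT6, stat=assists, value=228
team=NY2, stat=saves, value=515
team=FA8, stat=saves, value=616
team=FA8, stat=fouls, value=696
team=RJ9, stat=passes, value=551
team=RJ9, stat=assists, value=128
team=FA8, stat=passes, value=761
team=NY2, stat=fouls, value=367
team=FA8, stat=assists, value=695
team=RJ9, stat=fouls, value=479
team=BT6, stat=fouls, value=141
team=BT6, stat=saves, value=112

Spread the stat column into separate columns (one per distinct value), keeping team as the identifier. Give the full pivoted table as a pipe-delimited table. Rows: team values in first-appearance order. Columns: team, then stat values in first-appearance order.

| team | saves | passes | assists | fouls |
| RJ9 | 147 | 551 | 128 | 479 |
| BT6 | 112 | 167 | 228 | 141 |
| NY2 | 515 | 608 | 506 | 367 |
| FA8 | 616 | 761 | 695 | 696 |

Columns: team plus the 4 distinct stat values (saves, passes, assists, fouls).
For example, row RJ9 column saves takes value=147 from the long row (RJ9, saves).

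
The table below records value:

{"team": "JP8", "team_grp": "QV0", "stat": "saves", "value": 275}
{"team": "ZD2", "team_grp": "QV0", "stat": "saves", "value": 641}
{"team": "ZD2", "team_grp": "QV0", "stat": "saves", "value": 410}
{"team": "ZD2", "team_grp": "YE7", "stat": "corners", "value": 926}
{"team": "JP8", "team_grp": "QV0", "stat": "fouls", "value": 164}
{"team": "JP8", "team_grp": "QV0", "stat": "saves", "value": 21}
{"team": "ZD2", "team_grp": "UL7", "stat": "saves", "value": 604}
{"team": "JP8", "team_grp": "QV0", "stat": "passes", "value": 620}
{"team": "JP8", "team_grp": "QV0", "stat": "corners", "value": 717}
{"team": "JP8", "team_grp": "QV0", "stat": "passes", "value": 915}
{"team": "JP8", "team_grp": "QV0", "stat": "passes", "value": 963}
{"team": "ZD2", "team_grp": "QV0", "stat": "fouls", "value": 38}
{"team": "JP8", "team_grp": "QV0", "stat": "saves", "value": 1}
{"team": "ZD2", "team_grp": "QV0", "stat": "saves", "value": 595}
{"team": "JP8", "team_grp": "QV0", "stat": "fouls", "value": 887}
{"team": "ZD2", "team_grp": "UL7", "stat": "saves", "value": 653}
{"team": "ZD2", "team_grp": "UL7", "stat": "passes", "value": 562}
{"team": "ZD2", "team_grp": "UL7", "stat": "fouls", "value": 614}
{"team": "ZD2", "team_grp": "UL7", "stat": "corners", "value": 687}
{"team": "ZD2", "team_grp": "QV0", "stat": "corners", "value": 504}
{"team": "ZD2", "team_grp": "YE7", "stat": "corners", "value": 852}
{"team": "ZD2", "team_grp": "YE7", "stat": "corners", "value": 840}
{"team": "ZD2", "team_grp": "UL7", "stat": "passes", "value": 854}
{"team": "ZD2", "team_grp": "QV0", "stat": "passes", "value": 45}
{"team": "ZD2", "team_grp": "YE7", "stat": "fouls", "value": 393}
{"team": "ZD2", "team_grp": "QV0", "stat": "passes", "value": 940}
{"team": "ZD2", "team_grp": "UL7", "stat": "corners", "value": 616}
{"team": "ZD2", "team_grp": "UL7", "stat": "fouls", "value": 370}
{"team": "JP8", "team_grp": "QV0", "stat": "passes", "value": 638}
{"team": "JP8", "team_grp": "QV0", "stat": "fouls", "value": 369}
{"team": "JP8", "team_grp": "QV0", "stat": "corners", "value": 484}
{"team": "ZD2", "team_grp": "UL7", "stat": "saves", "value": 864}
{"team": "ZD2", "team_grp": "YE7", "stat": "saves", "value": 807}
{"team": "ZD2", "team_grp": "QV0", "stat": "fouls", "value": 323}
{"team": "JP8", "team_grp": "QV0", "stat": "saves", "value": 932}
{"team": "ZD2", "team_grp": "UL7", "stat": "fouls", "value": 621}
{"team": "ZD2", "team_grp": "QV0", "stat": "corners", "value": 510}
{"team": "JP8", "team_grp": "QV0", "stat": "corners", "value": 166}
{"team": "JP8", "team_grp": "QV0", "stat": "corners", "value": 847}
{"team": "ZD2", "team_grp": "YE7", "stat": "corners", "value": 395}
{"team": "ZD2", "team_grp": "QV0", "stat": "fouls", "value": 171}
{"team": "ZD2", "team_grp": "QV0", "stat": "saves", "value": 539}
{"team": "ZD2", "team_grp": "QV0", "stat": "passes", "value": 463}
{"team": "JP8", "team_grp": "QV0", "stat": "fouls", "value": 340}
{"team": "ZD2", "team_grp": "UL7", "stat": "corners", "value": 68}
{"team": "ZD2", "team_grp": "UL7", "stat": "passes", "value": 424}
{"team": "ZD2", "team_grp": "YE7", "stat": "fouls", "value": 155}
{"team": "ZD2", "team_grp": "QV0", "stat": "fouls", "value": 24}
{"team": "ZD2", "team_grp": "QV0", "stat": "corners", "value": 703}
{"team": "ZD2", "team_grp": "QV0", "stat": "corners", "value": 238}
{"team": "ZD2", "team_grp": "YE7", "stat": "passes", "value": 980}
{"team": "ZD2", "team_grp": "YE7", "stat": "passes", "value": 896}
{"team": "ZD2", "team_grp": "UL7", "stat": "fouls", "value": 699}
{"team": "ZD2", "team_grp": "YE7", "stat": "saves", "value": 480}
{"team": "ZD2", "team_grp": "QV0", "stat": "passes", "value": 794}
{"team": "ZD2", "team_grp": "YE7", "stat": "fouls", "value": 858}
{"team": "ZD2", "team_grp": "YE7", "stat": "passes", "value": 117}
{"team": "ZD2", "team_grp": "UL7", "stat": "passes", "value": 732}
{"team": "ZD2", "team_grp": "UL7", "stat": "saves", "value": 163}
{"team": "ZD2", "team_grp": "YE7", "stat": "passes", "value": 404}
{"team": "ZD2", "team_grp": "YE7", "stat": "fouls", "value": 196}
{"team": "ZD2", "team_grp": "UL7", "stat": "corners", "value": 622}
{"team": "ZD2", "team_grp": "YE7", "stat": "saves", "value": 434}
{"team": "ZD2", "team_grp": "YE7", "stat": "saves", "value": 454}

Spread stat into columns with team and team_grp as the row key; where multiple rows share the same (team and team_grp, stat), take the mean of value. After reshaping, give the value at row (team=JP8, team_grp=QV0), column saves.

Rows with team=JP8, team_grp=QV0 and stat=saves: value values are 275, 21, 1, 932.
(275 + 21 + 1 + 932) / 4 = 307.25.

307.25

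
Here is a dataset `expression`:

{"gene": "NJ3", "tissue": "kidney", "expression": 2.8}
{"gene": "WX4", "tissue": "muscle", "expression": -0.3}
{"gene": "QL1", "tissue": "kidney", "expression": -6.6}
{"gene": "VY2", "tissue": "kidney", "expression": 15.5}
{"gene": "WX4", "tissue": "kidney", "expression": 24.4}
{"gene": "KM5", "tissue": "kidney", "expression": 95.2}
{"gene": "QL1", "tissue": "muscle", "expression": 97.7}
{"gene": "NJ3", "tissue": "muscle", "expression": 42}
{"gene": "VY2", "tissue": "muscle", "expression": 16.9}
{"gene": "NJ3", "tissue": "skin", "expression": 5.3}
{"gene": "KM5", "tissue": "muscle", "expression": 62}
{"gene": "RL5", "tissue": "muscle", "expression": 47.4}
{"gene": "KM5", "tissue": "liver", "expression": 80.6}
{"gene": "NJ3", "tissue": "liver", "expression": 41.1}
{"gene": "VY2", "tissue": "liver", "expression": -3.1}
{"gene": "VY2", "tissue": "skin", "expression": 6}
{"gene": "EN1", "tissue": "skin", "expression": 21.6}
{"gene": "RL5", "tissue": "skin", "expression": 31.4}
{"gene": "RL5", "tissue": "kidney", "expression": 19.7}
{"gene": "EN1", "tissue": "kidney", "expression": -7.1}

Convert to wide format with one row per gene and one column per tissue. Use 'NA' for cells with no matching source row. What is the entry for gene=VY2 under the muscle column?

16.9

The long row with gene=VY2, tissue=muscle has expression=16.9.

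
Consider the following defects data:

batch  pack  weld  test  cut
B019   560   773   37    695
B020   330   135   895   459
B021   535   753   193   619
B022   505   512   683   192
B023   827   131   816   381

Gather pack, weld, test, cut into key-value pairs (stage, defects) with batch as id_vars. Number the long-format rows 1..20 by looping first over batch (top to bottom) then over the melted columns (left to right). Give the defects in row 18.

131

20 rows total (5 × 4). Row 18: index ⌊(18-1)/4⌋ = 4 into batch → B023; (18-1) mod 4 = 1 into the melted columns → weld.
So row 18 is (B023, weld, 131); defects = 131.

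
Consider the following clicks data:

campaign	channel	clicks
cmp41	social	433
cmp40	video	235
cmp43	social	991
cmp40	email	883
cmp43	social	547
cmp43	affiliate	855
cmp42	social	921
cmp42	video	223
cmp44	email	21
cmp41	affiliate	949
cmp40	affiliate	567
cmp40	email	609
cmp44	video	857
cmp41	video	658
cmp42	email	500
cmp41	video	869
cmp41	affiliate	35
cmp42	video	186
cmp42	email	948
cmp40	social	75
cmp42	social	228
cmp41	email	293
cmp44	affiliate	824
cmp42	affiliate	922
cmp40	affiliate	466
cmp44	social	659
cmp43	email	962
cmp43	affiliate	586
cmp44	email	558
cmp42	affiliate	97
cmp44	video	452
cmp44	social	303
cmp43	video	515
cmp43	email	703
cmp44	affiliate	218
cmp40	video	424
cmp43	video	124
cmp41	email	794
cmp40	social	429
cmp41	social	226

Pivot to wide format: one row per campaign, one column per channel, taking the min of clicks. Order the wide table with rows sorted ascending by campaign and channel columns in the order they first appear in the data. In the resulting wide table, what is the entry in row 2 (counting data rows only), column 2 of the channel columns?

With rows sorted ascending by campaign, row 2 is campaign=cmp41. channel columns in first-appearance order: social, video, email, affiliate; column 2 is video.
Long rows with campaign=cmp41, channel=video: min(658, 869) = 658.

658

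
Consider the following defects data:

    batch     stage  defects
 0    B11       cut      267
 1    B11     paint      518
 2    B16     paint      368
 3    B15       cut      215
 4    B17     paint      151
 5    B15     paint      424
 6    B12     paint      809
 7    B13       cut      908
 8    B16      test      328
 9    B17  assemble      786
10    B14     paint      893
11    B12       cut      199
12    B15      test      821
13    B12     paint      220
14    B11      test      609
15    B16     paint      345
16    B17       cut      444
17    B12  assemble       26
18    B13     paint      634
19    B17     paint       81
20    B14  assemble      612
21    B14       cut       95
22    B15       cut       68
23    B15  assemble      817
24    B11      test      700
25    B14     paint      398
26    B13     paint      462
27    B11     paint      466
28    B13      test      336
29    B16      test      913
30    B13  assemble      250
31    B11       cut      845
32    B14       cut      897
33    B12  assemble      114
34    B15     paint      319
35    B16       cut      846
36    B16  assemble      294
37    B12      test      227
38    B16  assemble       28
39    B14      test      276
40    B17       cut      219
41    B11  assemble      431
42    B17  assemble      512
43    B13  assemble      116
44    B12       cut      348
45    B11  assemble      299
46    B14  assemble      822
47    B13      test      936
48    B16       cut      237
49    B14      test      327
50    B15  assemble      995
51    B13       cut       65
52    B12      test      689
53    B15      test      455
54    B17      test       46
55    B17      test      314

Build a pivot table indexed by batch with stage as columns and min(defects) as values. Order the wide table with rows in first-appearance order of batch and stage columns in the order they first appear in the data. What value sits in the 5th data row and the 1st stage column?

199

With rows in first-appearance order of batch, row 5 is batch=B12. stage columns in first-appearance order: cut, paint, test, assemble; column 1 is cut.
Long rows with batch=B12, stage=cut: min(199, 348) = 199.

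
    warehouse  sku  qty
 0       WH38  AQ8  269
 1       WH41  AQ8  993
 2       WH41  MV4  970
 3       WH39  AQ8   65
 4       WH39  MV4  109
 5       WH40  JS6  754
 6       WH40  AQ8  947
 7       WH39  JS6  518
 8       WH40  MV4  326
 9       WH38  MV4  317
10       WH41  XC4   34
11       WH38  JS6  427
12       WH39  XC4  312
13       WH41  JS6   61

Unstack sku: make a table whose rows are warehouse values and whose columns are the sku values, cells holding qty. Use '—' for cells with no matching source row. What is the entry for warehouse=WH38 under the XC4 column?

No long-format row has warehouse=WH38 and sku=XC4, so the cell is —.

—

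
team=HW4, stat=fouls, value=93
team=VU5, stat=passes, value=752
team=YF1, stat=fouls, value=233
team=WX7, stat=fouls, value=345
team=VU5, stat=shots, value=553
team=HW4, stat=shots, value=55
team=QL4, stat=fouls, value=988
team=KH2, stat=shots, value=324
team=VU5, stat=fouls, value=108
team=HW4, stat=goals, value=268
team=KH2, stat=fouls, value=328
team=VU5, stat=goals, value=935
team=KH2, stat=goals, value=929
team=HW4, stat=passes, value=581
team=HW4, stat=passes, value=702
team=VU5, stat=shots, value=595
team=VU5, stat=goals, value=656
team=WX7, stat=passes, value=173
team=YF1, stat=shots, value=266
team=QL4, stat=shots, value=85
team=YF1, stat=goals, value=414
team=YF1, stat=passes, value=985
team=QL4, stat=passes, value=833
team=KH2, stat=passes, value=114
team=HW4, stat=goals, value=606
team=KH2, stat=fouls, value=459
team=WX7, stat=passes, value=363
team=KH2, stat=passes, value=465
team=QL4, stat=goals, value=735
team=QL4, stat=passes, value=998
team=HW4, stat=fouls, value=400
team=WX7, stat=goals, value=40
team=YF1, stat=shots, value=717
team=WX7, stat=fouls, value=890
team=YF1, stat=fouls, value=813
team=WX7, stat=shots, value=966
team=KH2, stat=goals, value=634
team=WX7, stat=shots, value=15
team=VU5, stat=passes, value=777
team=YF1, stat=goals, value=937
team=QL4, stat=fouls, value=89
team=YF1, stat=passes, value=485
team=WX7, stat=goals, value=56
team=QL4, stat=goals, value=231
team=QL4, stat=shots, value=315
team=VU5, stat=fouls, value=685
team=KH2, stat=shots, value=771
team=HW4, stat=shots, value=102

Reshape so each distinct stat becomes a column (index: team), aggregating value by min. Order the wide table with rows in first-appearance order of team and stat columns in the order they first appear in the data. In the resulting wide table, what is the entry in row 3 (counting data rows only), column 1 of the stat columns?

With rows in first-appearance order of team, row 3 is team=YF1. stat columns in first-appearance order: fouls, passes, shots, goals; column 1 is fouls.
Long rows with team=YF1, stat=fouls: min(233, 813) = 233.

233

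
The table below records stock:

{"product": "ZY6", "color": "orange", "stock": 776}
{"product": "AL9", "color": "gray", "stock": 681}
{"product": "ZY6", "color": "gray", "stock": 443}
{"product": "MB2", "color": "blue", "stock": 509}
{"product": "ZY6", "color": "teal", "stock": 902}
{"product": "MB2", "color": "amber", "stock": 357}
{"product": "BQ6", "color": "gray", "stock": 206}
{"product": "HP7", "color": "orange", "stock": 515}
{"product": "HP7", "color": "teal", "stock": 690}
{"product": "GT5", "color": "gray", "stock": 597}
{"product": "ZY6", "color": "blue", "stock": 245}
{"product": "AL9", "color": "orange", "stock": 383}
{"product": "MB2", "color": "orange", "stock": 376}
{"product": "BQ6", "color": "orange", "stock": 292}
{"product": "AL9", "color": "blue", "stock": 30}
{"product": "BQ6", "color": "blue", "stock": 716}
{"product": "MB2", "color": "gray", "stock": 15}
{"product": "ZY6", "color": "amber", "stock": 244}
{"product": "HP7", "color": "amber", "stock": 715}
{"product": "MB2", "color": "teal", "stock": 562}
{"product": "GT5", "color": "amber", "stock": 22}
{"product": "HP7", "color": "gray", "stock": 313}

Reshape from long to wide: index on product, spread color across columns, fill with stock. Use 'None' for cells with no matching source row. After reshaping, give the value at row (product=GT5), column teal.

No long-format row has product=GT5 and color=teal, so the cell is None.

None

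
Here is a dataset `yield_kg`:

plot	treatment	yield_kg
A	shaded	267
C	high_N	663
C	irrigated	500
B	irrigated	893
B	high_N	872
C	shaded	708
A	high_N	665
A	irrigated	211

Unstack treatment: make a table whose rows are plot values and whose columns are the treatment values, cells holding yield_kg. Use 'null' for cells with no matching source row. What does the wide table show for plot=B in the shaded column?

null

No long-format row has plot=B and treatment=shaded, so the cell is null.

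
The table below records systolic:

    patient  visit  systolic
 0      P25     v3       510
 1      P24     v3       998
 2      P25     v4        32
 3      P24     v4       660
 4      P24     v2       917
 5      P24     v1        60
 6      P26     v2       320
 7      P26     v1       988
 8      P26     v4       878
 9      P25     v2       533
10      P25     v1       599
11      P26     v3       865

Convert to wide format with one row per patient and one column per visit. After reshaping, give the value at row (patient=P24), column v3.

998

Wide layout: rows indexed by patient, columns are the 4 distinct visit values (v3, v4, v2, v1).
Cell (patient=P24, visit=v3) draws from the long row where patient=P24 and visit=v3, which has systolic=998.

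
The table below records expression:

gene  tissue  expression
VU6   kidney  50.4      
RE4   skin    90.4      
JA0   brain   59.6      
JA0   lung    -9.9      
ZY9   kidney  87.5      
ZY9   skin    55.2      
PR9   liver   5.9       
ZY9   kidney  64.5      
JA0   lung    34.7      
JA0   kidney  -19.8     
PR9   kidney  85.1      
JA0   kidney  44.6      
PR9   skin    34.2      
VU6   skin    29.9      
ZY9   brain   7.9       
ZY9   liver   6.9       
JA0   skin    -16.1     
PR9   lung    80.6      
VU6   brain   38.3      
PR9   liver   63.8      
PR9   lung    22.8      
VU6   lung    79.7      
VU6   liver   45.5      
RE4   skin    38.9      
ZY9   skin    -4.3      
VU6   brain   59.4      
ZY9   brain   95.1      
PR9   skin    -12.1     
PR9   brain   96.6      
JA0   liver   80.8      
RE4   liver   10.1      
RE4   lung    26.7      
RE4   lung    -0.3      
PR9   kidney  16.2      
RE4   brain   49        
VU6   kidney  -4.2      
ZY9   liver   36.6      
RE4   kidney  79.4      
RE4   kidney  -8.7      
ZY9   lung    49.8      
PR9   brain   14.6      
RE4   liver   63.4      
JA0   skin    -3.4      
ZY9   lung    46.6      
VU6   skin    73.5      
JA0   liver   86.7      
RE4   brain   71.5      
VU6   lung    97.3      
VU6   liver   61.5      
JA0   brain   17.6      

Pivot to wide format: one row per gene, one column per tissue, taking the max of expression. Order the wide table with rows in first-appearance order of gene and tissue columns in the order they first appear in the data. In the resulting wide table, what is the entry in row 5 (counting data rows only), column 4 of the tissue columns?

80.6

With rows in first-appearance order of gene, row 5 is gene=PR9. tissue columns in first-appearance order: kidney, skin, brain, lung, liver; column 4 is lung.
Long rows with gene=PR9, tissue=lung: max(80.6, 22.8) = 80.6.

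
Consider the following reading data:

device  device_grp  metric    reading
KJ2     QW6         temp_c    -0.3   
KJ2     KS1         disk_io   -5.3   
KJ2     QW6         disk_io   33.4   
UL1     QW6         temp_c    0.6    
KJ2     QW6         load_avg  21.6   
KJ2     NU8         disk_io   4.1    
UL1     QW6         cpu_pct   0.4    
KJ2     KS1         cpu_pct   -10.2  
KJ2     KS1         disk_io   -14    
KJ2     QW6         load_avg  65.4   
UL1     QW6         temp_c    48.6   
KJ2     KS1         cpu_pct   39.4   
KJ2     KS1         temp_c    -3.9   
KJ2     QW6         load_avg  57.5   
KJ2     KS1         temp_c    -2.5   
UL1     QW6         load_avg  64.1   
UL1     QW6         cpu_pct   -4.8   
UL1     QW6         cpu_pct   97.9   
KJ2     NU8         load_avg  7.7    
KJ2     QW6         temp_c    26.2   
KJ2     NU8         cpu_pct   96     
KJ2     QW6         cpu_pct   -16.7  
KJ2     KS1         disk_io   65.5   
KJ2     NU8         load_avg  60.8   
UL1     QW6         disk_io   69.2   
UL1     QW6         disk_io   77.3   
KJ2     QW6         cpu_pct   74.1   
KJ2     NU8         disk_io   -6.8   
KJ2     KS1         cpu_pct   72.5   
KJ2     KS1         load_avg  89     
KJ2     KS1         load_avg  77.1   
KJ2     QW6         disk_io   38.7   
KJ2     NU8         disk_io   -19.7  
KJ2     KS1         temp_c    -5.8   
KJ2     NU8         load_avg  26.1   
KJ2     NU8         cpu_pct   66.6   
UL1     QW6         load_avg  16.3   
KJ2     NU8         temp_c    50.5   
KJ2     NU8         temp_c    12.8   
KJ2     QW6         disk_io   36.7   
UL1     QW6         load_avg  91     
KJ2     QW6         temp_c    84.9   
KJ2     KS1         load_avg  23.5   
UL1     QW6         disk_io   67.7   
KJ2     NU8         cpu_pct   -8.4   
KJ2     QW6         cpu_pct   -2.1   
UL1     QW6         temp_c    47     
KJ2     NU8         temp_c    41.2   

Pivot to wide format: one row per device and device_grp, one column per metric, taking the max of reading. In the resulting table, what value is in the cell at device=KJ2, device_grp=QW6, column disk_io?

38.7

Rows with device=KJ2, device_grp=QW6 and metric=disk_io: reading values are 33.4, 38.7, 36.7.
max(33.4, 38.7, 36.7) = 38.7.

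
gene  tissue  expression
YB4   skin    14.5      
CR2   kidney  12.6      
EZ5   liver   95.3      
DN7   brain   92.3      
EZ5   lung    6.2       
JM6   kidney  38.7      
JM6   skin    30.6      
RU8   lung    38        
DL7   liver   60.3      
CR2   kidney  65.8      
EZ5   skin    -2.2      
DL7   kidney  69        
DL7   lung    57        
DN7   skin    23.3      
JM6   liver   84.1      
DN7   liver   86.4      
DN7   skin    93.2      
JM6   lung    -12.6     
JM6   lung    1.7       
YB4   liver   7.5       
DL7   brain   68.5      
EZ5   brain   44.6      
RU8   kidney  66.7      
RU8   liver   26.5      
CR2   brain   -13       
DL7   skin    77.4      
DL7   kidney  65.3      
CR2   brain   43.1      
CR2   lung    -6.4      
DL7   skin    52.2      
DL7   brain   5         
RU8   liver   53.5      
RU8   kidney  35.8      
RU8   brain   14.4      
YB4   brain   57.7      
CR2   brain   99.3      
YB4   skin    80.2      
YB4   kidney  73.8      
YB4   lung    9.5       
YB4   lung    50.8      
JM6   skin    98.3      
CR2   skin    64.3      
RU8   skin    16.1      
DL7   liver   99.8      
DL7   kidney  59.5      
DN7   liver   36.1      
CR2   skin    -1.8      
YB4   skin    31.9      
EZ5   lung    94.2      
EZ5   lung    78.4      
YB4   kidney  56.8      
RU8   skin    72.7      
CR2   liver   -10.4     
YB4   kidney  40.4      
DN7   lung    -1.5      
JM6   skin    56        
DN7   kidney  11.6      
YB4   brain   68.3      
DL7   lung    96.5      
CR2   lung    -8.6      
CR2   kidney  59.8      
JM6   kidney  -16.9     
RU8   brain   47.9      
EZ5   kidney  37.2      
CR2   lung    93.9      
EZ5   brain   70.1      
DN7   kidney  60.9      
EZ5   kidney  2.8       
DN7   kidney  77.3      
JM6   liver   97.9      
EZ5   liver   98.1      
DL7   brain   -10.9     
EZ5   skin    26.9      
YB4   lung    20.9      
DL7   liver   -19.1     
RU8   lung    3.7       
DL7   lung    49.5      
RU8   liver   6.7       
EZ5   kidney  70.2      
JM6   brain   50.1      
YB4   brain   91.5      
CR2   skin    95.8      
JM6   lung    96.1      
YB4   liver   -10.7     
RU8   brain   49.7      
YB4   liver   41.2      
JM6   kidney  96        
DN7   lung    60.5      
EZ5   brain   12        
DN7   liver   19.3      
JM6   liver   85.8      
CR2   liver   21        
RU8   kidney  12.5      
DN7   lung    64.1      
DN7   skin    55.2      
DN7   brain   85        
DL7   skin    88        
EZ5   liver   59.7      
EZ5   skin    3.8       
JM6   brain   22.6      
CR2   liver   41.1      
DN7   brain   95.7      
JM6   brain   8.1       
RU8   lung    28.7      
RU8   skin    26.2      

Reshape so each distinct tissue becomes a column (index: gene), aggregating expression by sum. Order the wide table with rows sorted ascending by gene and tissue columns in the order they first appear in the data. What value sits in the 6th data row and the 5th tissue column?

With rows sorted ascending by gene, row 6 is gene=RU8. tissue columns in first-appearance order: skin, kidney, liver, brain, lung; column 5 is lung.
Long rows with gene=RU8, tissue=lung: 38 + 3.7 + 28.7 = 70.4.

70.4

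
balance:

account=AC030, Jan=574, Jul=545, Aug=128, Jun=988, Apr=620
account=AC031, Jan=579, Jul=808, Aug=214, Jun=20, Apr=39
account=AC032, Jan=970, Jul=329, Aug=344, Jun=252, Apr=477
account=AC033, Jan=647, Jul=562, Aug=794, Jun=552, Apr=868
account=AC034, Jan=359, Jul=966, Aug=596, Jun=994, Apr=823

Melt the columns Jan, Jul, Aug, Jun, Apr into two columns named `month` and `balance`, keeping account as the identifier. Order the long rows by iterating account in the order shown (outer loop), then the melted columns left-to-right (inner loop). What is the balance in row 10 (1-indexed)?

39

25 rows total (5 × 5). Row 10: index ⌊(10-1)/5⌋ = 1 into account → AC031; (10-1) mod 5 = 4 into the melted columns → Apr.
So row 10 is (AC031, Apr, 39); balance = 39.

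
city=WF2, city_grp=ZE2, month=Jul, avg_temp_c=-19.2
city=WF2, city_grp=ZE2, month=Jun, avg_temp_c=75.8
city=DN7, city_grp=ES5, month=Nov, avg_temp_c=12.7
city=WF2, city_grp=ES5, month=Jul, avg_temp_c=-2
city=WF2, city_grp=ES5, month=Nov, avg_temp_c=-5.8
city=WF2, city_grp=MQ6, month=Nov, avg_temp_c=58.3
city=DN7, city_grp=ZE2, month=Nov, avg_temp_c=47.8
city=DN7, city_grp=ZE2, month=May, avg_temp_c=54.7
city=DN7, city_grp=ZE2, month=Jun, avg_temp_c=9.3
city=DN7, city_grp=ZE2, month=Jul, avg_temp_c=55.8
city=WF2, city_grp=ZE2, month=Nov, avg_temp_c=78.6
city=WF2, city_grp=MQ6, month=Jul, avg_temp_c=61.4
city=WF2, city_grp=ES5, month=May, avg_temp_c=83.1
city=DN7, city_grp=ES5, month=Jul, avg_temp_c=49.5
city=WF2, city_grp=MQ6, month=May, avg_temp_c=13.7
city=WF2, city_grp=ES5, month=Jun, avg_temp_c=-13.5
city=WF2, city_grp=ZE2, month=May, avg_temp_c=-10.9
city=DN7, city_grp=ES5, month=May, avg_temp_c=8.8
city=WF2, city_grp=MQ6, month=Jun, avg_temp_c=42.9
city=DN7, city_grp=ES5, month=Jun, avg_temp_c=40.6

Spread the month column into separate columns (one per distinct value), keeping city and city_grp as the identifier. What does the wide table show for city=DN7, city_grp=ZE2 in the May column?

54.7

Wide layout: rows indexed by city and city_grp, columns are the 4 distinct month values (Jul, Jun, Nov, May).
Cell (city=DN7, city_grp=ZE2, month=May) draws from the long row where city=DN7, city_grp=ZE2 and month=May, which has avg_temp_c=54.7.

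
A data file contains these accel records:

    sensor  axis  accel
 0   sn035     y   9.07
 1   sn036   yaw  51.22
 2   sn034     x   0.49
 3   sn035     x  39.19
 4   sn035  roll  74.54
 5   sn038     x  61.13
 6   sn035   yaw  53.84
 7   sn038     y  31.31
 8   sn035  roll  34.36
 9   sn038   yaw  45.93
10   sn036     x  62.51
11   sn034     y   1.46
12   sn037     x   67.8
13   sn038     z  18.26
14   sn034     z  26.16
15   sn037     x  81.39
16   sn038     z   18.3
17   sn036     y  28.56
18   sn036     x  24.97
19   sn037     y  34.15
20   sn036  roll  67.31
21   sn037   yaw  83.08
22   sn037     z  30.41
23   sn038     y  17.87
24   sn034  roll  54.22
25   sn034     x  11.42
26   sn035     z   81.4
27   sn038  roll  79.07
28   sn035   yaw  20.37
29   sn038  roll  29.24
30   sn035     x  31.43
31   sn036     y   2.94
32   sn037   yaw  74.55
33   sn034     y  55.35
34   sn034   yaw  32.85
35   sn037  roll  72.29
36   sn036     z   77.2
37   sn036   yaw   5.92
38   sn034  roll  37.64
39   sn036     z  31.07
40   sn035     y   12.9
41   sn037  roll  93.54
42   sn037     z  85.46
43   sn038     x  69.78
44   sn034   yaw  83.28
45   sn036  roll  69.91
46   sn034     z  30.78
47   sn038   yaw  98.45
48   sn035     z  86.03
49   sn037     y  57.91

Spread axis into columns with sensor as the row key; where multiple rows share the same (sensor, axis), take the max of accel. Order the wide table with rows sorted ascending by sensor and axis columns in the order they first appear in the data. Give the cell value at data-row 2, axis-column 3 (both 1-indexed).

39.19

With rows sorted ascending by sensor, row 2 is sensor=sn035. axis columns in first-appearance order: y, yaw, x, roll, z; column 3 is x.
Long rows with sensor=sn035, axis=x: max(39.19, 31.43) = 39.19.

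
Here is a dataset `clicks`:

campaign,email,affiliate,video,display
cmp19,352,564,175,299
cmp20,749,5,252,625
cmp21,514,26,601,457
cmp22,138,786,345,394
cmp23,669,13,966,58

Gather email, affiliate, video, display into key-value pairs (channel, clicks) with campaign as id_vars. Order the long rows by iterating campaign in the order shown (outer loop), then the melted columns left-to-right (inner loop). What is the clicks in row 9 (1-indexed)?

514

20 rows total (5 × 4). Row 9: index ⌊(9-1)/4⌋ = 2 into campaign → cmp21; (9-1) mod 4 = 0 into the melted columns → email.
So row 9 is (cmp21, email, 514); clicks = 514.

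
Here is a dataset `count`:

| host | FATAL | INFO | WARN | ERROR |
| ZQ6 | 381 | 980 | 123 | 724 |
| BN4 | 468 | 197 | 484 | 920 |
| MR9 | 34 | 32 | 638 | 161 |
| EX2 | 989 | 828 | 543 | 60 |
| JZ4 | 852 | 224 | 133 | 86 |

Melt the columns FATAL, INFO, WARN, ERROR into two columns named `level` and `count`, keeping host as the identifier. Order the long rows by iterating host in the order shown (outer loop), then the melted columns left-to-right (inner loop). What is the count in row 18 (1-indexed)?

224

20 rows total (5 × 4). Row 18: index ⌊(18-1)/4⌋ = 4 into host → JZ4; (18-1) mod 4 = 1 into the melted columns → INFO.
So row 18 is (JZ4, INFO, 224); count = 224.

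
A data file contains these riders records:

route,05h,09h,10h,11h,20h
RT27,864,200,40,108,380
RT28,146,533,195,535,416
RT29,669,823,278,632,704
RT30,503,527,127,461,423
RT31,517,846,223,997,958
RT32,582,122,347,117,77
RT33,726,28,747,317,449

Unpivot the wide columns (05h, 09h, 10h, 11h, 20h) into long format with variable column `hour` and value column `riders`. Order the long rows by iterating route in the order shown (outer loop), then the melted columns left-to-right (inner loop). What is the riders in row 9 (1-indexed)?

535

35 rows total (7 × 5). Row 9: index ⌊(9-1)/5⌋ = 1 into route → RT28; (9-1) mod 5 = 3 into the melted columns → 11h.
So row 9 is (RT28, 11h, 535); riders = 535.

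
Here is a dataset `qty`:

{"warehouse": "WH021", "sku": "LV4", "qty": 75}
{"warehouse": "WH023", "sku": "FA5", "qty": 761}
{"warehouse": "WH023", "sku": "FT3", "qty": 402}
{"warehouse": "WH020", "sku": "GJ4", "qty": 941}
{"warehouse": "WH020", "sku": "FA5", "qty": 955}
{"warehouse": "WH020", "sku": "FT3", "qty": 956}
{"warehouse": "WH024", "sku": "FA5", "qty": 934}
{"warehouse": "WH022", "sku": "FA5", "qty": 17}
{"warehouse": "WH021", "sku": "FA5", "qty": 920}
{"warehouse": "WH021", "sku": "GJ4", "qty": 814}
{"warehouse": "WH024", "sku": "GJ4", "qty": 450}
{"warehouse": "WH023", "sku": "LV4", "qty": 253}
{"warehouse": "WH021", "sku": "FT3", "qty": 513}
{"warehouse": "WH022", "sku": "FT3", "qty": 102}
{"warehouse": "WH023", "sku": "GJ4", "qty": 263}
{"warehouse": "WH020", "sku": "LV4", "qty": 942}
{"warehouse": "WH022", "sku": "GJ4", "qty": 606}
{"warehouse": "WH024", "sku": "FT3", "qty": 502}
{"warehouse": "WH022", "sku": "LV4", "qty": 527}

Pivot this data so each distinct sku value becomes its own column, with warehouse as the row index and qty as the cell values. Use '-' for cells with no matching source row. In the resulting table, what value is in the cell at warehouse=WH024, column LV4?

-

No long-format row has warehouse=WH024 and sku=LV4, so the cell is -.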